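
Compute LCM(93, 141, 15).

lcm(93, 141) = 93·141/gcd = 13113/3 = 4371
lcm(4371, 15) = 4371·15/gcd = 65565/3 = 21855

21855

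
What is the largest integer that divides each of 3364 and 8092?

4

3364 = 2² · 29²
8092 = 2² · 7 · 17²
Common: 2² = 4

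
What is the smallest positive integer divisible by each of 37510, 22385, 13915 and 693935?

31921010

37510 = 2 · 5 · 11² · 31; 22385 = 5 · 11² · 37; 13915 = 5 · 11² · 23; 693935 = 5 · 11² · 31 · 37
lcm takes max exponent of each prime: 2 · 5 · 11² · 23 · 31 · 37 = 31921010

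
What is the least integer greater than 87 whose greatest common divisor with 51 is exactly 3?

Multiples of 3 above 87: 3·30, 3·31, … . Need the cofactor coprime to 51/3 = 17.
Checking s = 30, 31, … the first with gcd(s, 17) = 1 is s = 30, giving 90.

90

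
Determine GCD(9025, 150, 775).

25

gcd(9025, 150): 9025 = 60·150 + 25; 150 = 6·25 + 0 → 25
gcd(25, 775): 775 = 31·25 + 0 → 25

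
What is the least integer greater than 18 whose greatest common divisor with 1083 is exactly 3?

1083 = 3·361. Any a with gcd(a, 1083) = 3 is a multiple of 3, say 3s, with s coprime to 361.
Need s > 18/3, so s ≥ 7. First s ≥ 7 with gcd(s, 361) = 1 is s = 7. Thus a = 3·7 = 21.

21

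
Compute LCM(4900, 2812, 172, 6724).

4900 = 2² · 5² · 7²; 2812 = 2² · 19 · 37; 172 = 2² · 43; 6724 = 2² · 41²
lcm takes max exponent of each prime: 2² · 5² · 7² · 19 · 37 · 41² · 43 = 248993250100

248993250100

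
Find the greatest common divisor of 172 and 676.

Euclid: 676 = 3·172 + 160; 172 = 1·160 + 12; 160 = 13·12 + 4; 12 = 3·4 + 0. Last nonzero remainder: 4.

4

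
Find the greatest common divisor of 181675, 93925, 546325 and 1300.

325

gcd(181675, 93925): 181675 = 1·93925 + 87750; 93925 = 1·87750 + 6175; 87750 = 14·6175 + 1300; 6175 = 4·1300 + 975; 1300 = 1·975 + 325; 975 = 3·325 + 0 → 325
gcd(325, 546325): 546325 = 1681·325 + 0 → 325
gcd(325, 1300): 1300 = 4·325 + 0 → 325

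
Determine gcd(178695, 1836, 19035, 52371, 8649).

gcd(178695, 1836): 178695 = 97·1836 + 603; 1836 = 3·603 + 27; 603 = 22·27 + 9; 27 = 3·9 + 0 → 9
gcd(9, 19035): 19035 = 2115·9 + 0 → 9
gcd(9, 52371): 52371 = 5819·9 + 0 → 9
gcd(9, 8649): 8649 = 961·9 + 0 → 9

9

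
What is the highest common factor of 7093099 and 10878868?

3211

Euclid: 10878868 = 1·7093099 + 3785769; 7093099 = 1·3785769 + 3307330; 3785769 = 1·3307330 + 478439; 3307330 = 6·478439 + 436696; 478439 = 1·436696 + 41743; 436696 = 10·41743 + 19266; 41743 = 2·19266 + 3211; 19266 = 6·3211 + 0. Last nonzero remainder: 3211.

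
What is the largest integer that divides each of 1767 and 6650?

Euclid: 6650 = 3·1767 + 1349; 1767 = 1·1349 + 418; 1349 = 3·418 + 95; 418 = 4·95 + 38; 95 = 2·38 + 19; 38 = 2·19 + 0. Last nonzero remainder: 19.

19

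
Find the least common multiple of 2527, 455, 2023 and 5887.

lcm(2527, 455) = 2527·455/gcd = 1149785/7 = 164255
lcm(164255, 2023) = 164255·2023/gcd = 332287865/7 = 47469695
lcm(47469695, 5887) = 47469695·5887/gcd = 279454094465/7 = 39922013495

39922013495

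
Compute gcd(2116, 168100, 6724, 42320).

gcd(2116, 168100): 168100 = 79·2116 + 936; 2116 = 2·936 + 244; 936 = 3·244 + 204; 244 = 1·204 + 40; 204 = 5·40 + 4; 40 = 10·4 + 0 → 4
gcd(4, 6724): 6724 = 1681·4 + 0 → 4
gcd(4, 42320): 42320 = 10580·4 + 0 → 4

4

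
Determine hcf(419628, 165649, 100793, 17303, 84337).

gcd(419628, 165649): 419628 = 2·165649 + 88330; 165649 = 1·88330 + 77319; 88330 = 1·77319 + 11011; 77319 = 7·11011 + 242; 11011 = 45·242 + 121; 242 = 2·121 + 0 → 121
gcd(121, 100793): 100793 = 833·121 + 0 → 121
gcd(121, 17303): 17303 = 143·121 + 0 → 121
gcd(121, 84337): 84337 = 697·121 + 0 → 121

121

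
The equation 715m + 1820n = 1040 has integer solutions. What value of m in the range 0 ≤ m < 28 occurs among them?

Euclid: 1820 = 2·715 + 390; 715 = 1·390 + 325; 390 = 1·325 + 65; 325 = 5·65 + 0 → gcd = 65; 1040 = 65·16.
Back-substitution yields 715·(-5) + 1820·(2) = 65, so one solution is m = -5·16 = -80, n = 2·16 = 32.
Solutions in m differ by 1820/65 = 28; the one in [0, 28) is -80 mod 28 = 4.

4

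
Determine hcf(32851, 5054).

Euclid: 32851 = 6·5054 + 2527; 5054 = 2·2527 + 0. Last nonzero remainder: 2527.

2527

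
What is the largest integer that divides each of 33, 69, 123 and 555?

33 = 3 · 11; 69 = 3 · 23; 123 = 3 · 41; 555 = 3 · 5 · 37
gcd takes min exponent of each prime: 3 = 3

3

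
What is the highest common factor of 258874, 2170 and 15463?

7

258874 = 2 · 7 · 11 · 41²; 2170 = 2 · 5 · 7 · 31; 15463 = 7 · 47²
gcd takes min exponent of each prime: 7 = 7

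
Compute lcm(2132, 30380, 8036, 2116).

8565853660

2132 = 2² · 13 · 41; 30380 = 2² · 5 · 7² · 31; 8036 = 2² · 7² · 41; 2116 = 2² · 23²
lcm takes max exponent of each prime: 2² · 5 · 7² · 13 · 23² · 31 · 41 = 8565853660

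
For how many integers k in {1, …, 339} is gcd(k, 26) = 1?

157

26 = 2·13. Inclusion–exclusion on these primes:
339 − ⌊339/2⌋ − ⌊339/13⌋ + ⌊339/26⌋ = 157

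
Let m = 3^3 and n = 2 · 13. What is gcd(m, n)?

1

min exponent per shared prime: (none) = 1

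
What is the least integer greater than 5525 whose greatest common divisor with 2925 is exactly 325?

6175

gcd(k, 2925) = 325 forces 325 | k; write k = 325s. Then gcd(325s, 325·9) = 325·gcd(s, 9), so need gcd(s, 9) = 1.
325s > 5525 gives s ≥ 18. The least s ≥ 18 coprime to 9 is 19, so k = 325·19 = 6175.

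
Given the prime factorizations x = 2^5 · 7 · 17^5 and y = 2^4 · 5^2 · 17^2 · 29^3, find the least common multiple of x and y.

max exponent per prime: 2^5 · 5^2 · 7 · 17^5 · 29^3 = 193921797288800

193921797288800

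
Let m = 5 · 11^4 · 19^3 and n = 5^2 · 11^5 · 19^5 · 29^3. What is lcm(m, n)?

max exponent per prime: 5^2 · 11^5 · 19^5 · 29^3 = 243145050219376525

243145050219376525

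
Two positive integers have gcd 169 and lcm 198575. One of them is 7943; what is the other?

Using uv = gcd(u,v)·lcm(u,v) = 169·198575 = 33559175, we get v = 33559175/7943 = 4225.

4225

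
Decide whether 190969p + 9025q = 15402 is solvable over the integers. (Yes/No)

gcd(190969, 9025): 190969 = 21·9025 + 1444; 9025 = 6·1444 + 361; 1444 = 4·361 + 0 → 361
361 does not divide 15402, so a solution does not exist.

No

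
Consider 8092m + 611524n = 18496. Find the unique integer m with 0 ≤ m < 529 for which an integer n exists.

229

gcd(8092, 611524) = 1156 (Euclid: 611524 = 75·8092 + 4624; 8092 = 1·4624 + 3468; 4624 = 1·3468 + 1156; 3468 = 3·1156 + 0), and 1156 | 18496.
Extended Euclid: 8092·(-151) + 611524·(2) = 1156. Scale by 16: m₀ = -2416.
General solution m = m₀ + 529t; reducing mod 529 gives m = 229 (and n = -3).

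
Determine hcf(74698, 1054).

34

74698 = 2 · 13³ · 17
1054 = 2 · 17 · 31
Common: 2 · 17 = 34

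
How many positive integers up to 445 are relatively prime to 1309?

326

Prime factors of 1309: 7, 11, 17. Count integers ≤ 445 divisible by none of them.
By inclusion–exclusion: 445 − ⌊445/7⌋ − ⌊445/11⌋ − ⌊445/17⌋ + ⌊445/77⌋ + ⌊445/119⌋ + ⌊445/187⌋ − ⌊445/1309⌋ = 326.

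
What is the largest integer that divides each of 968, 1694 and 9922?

242

968 = 2³ · 11²; 1694 = 2 · 7 · 11²; 9922 = 2 · 11² · 41
gcd takes min exponent of each prime: 2 · 11² = 242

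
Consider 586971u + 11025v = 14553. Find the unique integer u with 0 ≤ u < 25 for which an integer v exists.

Euclid: 586971 = 53·11025 + 2646; 11025 = 4·2646 + 441; 2646 = 6·441 + 0 → gcd = 441; 14553 = 441·33.
Back-substitution yields 586971·(-4) + 11025·(213) = 441, so one solution is u = -4·33 = -132, v = 213·33 = 7029.
Solutions in u differ by 11025/441 = 25; the one in [0, 25) is -132 mod 25 = 18.

18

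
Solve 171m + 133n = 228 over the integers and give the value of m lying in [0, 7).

Euclid: 171 = 1·133 + 38; 133 = 3·38 + 19; 38 = 2·19 + 0 → gcd = 19; 228 = 19·12.
Back-substitution yields 171·(-3) + 133·(4) = 19, so one solution is m = -3·12 = -36, n = 4·12 = 48.
Solutions in m differ by 133/19 = 7; the one in [0, 7) is -36 mod 7 = 6.

6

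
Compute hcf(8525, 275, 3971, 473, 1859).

11

gcd(8525, 275): 8525 = 31·275 + 0 → 275
gcd(275, 3971): 3971 = 14·275 + 121; 275 = 2·121 + 33; 121 = 3·33 + 22; 33 = 1·22 + 11; 22 = 2·11 + 0 → 11
gcd(11, 473): 473 = 43·11 + 0 → 11
gcd(11, 1859): 1859 = 169·11 + 0 → 11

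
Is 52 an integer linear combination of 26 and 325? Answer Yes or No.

By Bézout, 26x + 325y = 52 has integer solutions iff gcd(26, 325) | 52.
Euclid: 325 = 12·26 + 13; 26 = 2·13 + 0. gcd = 13; 52 mod 13 = 0. Yes.

Yes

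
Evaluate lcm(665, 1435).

gcd first: 1435 = 2·665 + 105; 665 = 6·105 + 35; 105 = 3·35 + 0 → gcd = 35
lcm = 665·1435/gcd = 954275/35 = 27265

27265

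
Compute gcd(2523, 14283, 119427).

2523 = 3 · 29²; 14283 = 3³ · 23²; 119427 = 3 · 7 · 11² · 47
gcd takes min exponent of each prime: 3 = 3

3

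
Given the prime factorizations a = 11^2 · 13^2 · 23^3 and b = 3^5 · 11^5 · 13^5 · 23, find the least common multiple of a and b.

max exponent per prime: 3^5 · 11^5 · 13^5 · 23^3 = 176794996155803883

176794996155803883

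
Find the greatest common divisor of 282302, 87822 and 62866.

282302 = 2 · 17 · 19² · 23; 87822 = 2 · 3² · 7 · 17 · 41; 62866 = 2 · 17 · 43²
gcd takes min exponent of each prime: 2 · 17 = 34

34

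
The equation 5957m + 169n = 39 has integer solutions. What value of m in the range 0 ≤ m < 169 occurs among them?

Euclid: 5957 = 35·169 + 42; 169 = 4·42 + 1; 42 = 42·1 + 0 → gcd = 1; 39 = 1·39.
Back-substitution yields 5957·(-4) + 169·(141) = 1, so one solution is m = -4·39 = -156, n = 141·39 = 5499.
Solutions in m differ by 169/1 = 169; the one in [0, 169) is -156 mod 169 = 13.

13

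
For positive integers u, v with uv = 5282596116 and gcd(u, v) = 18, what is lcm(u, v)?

Since gcd(u,v)·lcm(u,v) = uv, lcm = 5282596116/18 = 293477562.

293477562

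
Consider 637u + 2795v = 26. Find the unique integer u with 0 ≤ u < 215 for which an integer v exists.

158

gcd(637, 2795) = 13 (Euclid: 2795 = 4·637 + 247; 637 = 2·247 + 143; 247 = 1·143 + 104; 143 = 1·104 + 39; 104 = 2·39 + 26; 39 = 1·26 + 13; 26 = 2·13 + 0), and 13 | 26.
Extended Euclid: 637·(79) + 2795·(-18) = 13. Scale by 2: u₀ = 158.
General solution u = u₀ + 215t; reducing mod 215 gives u = 158 (and v = -36).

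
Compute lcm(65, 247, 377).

65 = 5 · 13; 247 = 13 · 19; 377 = 13 · 29
lcm takes max exponent of each prime: 5 · 13 · 19 · 29 = 35815

35815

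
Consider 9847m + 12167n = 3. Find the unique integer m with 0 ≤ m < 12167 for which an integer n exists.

9592

Euclid: 12167 = 1·9847 + 2320; 9847 = 4·2320 + 567; 2320 = 4·567 + 52; 567 = 10·52 + 47; 52 = 1·47 + 5; 47 = 9·5 + 2; 5 = 2·2 + 1; 2 = 2·1 + 0 → gcd = 1; 3 = 1·3.
Back-substitution yields 9847·(-4914) + 12167·(3977) = 1, so one solution is m = -4914·3 = -14742, n = 3977·3 = 11931.
Solutions in m differ by 12167/1 = 12167; the one in [0, 12167) is -14742 mod 12167 = 9592.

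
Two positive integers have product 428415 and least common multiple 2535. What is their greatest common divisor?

From gcd × lcm = pq: gcd = 428415 / 2535 = 169.

169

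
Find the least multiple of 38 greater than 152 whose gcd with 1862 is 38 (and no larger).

gcd(m, 1862) = 38 forces 38 | m; write m = 38s. Then gcd(38s, 38·49) = 38·gcd(s, 49), so need gcd(s, 49) = 1.
38s > 152 gives s ≥ 5. The least s ≥ 5 coprime to 49 is 5, so m = 38·5 = 190.

190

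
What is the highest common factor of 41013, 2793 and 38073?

147

gcd(41013, 2793): 41013 = 14·2793 + 1911; 2793 = 1·1911 + 882; 1911 = 2·882 + 147; 882 = 6·147 + 0 → 147
gcd(147, 38073): 38073 = 259·147 + 0 → 147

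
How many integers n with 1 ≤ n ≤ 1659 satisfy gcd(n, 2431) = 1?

2431 = 11·13·17. Inclusion–exclusion on these primes:
1659 − ⌊1659/11⌋ − ⌊1659/13⌋ − ⌊1659/17⌋ + ⌊1659/143⌋ + ⌊1659/187⌋ + ⌊1659/221⌋ − ⌊1659/2431⌋ = 1311

1311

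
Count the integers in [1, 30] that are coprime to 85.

23

85 = 5·17. Inclusion–exclusion on these primes:
30 − ⌊30/5⌋ − ⌊30/17⌋ + ⌊30/85⌋ = 23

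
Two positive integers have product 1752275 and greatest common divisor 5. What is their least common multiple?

gcd·lcm = product, so lcm = 1752275/5 = 350455.

350455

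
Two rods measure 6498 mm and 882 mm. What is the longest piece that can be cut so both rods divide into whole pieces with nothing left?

18

6498 = 2 · 3² · 19²
882 = 2 · 3² · 7²
Common: 2 · 3² = 18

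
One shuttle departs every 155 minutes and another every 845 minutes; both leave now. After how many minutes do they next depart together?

155 = 5 · 31; 845 = 5 · 13²
max exponents: 5 · 13² · 31 = 26195

26195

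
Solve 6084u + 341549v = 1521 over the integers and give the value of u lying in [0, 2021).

1516

gcd(6084, 341549) = 169 (Euclid: 341549 = 56·6084 + 845; 6084 = 7·845 + 169; 845 = 5·169 + 0), and 169 | 1521.
Extended Euclid: 6084·(393) + 341549·(-7) = 169. Scale by 9: u₀ = 3537.
General solution u = u₀ + 2021t; reducing mod 2021 gives u = 1516 (and v = -27).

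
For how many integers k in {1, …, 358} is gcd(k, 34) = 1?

168

Prime factors of 34: 2, 17. Count integers ≤ 358 divisible by none of them.
By inclusion–exclusion: 358 − ⌊358/2⌋ − ⌊358/17⌋ + ⌊358/34⌋ = 168.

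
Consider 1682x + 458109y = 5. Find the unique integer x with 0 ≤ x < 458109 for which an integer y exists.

Reduce mod 458109: 1682x ≡ 5 (mod 458109). With g = gcd(1682, 458109) = 1 dividing 5, divide through: 1682x ≡ 5 (mod 458109).
Since gcd(1682, 458109) = 1, x ≡ 5·(1682)⁻¹ ≡ 37858 (mod 458109). Smallest non-negative: 37858.

37858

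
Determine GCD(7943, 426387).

7943 = 13² · 47
426387 = 3 · 13² · 29²
Common: 13² = 169

169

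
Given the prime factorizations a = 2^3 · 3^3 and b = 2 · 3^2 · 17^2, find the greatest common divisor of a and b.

18

min exponent per shared prime: 2 · 3^2 = 18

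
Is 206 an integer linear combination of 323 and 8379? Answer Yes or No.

gcd(323, 8379): 8379 = 25·323 + 304; 323 = 1·304 + 19; 304 = 16·19 + 0 → 19
19 does not divide 206, so a solution does not exist.

No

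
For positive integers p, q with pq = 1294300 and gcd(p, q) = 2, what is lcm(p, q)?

gcd·lcm = product, so lcm = 1294300/2 = 647150.

647150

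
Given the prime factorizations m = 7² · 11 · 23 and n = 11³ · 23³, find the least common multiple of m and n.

793519573

max exponent per prime: 7² · 11³ · 23³ = 793519573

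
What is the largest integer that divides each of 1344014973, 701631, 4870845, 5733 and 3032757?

1344014973 = 3² · 7⁴ · 37 · 41²; 701631 = 3² · 7² · 37 · 43; 4870845 = 3² · 5 · 7² · 47²; 5733 = 3² · 7² · 13; 3032757 = 3² · 7² · 13 · 23²
gcd takes min exponent of each prime: 3² · 7² = 441

441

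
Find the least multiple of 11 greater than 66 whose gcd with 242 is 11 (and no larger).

242 = 11·22. Any m with gcd(m, 242) = 11 is a multiple of 11, say 11s, with s coprime to 22.
Need s > 66/11, so s ≥ 7. First s ≥ 7 with gcd(s, 22) = 1 is s = 7. Thus m = 11·7 = 77.

77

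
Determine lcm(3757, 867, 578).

3757 = 13 · 17²; 867 = 3 · 17²; 578 = 2 · 17²
lcm takes max exponent of each prime: 2 · 3 · 13 · 17² = 22542

22542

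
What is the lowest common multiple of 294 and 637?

gcd first: 637 = 2·294 + 49; 294 = 6·49 + 0 → gcd = 49
lcm = 294·637/gcd = 187278/49 = 3822

3822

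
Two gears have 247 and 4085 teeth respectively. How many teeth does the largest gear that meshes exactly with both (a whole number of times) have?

Euclid: 4085 = 16·247 + 133; 247 = 1·133 + 114; 133 = 1·114 + 19; 114 = 6·19 + 0. Last nonzero remainder: 19.

19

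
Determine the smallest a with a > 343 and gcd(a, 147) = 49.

gcd(a, 147) = 49 forces 49 | a; write a = 49s. Then gcd(49s, 49·3) = 49·gcd(s, 3), so need gcd(s, 3) = 1.
49s > 343 gives s ≥ 8. The least s ≥ 8 coprime to 3 is 8, so a = 49·8 = 392.

392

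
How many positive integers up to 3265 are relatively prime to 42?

42 = 2·3·7. Inclusion–exclusion on these primes:
3265 − ⌊3265/2⌋ − ⌊3265/3⌋ − ⌊3265/7⌋ + ⌊3265/6⌋ + ⌊3265/14⌋ + ⌊3265/21⌋ − ⌊3265/42⌋ = 934

934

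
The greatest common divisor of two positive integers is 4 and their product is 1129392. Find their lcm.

gcd·lcm = product, so lcm = 1129392/4 = 282348.

282348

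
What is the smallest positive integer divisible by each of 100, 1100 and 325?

100 = 2² · 5²; 1100 = 2² · 5² · 11; 325 = 5² · 13
lcm takes max exponent of each prime: 2² · 5² · 11 · 13 = 14300

14300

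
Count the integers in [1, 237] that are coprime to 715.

159

Prime factors of 715: 5, 11, 13. Count integers ≤ 237 divisible by none of them.
By inclusion–exclusion: 237 − ⌊237/5⌋ − ⌊237/11⌋ − ⌊237/13⌋ + ⌊237/55⌋ + ⌊237/65⌋ + ⌊237/143⌋ − ⌊237/715⌋ = 159.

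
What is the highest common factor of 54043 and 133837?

11

54043 = 11 · 17³
133837 = 11 · 23³
Common: 11 = 11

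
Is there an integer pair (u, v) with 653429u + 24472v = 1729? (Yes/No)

gcd(653429, 24472): 653429 = 26·24472 + 17157; 24472 = 1·17157 + 7315; 17157 = 2·7315 + 2527; 7315 = 2·2527 + 2261; 2527 = 1·2261 + 266; 2261 = 8·266 + 133; 266 = 2·133 + 0 → 133
133 divides 1729, so a solution exists.

Yes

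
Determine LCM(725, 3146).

gcd first: 3146 = 4·725 + 246; 725 = 2·246 + 233; 246 = 1·233 + 13; 233 = 17·13 + 12; 13 = 1·12 + 1; 12 = 12·1 + 0 → gcd = 1
lcm = 725·3146/gcd = 2280850/1 = 2280850

2280850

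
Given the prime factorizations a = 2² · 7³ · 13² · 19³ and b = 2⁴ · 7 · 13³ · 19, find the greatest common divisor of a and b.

89908

min exponent per shared prime: 2² · 7 · 13² · 19 = 89908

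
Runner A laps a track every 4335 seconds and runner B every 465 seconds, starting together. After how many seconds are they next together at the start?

4335 = 3 · 5 · 17²; 465 = 3 · 5 · 31
max exponents: 3 · 5 · 17² · 31 = 134385

134385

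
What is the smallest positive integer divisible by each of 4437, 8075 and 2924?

362502900

4437 = 3² · 17 · 29; 8075 = 5² · 17 · 19; 2924 = 2² · 17 · 43
lcm takes max exponent of each prime: 2² · 3² · 5² · 17 · 19 · 29 · 43 = 362502900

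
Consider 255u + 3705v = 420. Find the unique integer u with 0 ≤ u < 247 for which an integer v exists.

176

gcd(255, 3705) = 15 (Euclid: 3705 = 14·255 + 135; 255 = 1·135 + 120; 135 = 1·120 + 15; 120 = 8·15 + 0), and 15 | 420.
Extended Euclid: 255·(-29) + 3705·(2) = 15. Scale by 28: u₀ = -812.
General solution u = u₀ + 247t; reducing mod 247 gives u = 176 (and v = -12).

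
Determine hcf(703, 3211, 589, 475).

19

gcd(703, 3211): 3211 = 4·703 + 399; 703 = 1·399 + 304; 399 = 1·304 + 95; 304 = 3·95 + 19; 95 = 5·19 + 0 → 19
gcd(19, 589): 589 = 31·19 + 0 → 19
gcd(19, 475): 475 = 25·19 + 0 → 19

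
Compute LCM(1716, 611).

gcd first: 1716 = 2·611 + 494; 611 = 1·494 + 117; 494 = 4·117 + 26; 117 = 4·26 + 13; 26 = 2·13 + 0 → gcd = 13
lcm = 1716·611/gcd = 1048476/13 = 80652

80652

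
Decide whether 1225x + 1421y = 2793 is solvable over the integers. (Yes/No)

Yes

gcd(1225, 1421): 1421 = 1·1225 + 196; 1225 = 6·196 + 49; 196 = 4·49 + 0 → 49
49 divides 2793, so a solution exists.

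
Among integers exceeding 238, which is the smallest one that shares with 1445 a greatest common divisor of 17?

272

1445 = 17·85. Any x with gcd(x, 1445) = 17 is a multiple of 17, say 17s, with s coprime to 85.
Need s > 238/17, so s ≥ 15. First s ≥ 15 with gcd(s, 85) = 1 is s = 16. Thus x = 17·16 = 272.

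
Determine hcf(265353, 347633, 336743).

gcd(265353, 347633): 347633 = 1·265353 + 82280; 265353 = 3·82280 + 18513; 82280 = 4·18513 + 8228; 18513 = 2·8228 + 2057; 8228 = 4·2057 + 0 → 2057
gcd(2057, 336743): 336743 = 163·2057 + 1452; 2057 = 1·1452 + 605; 1452 = 2·605 + 242; 605 = 2·242 + 121; 242 = 2·121 + 0 → 121

121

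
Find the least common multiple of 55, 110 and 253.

lcm(55, 110) = 55·110/gcd = 6050/55 = 110
lcm(110, 253) = 110·253/gcd = 27830/11 = 2530

2530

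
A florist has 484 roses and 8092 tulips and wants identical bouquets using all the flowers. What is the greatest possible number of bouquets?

Euclid: 8092 = 16·484 + 348; 484 = 1·348 + 136; 348 = 2·136 + 76; 136 = 1·76 + 60; 76 = 1·60 + 16; 60 = 3·16 + 12; 16 = 1·12 + 4; 12 = 3·4 + 0. Last nonzero remainder: 4.

4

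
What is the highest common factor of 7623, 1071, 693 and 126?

63

7623 = 3² · 7 · 11²; 1071 = 3² · 7 · 17; 693 = 3² · 7 · 11; 126 = 2 · 3² · 7
gcd takes min exponent of each prime: 3² · 7 = 63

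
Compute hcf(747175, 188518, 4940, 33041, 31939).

747175 = 5² · 11² · 13 · 19; 188518 = 2 · 11² · 19 · 41; 4940 = 2² · 5 · 13 · 19; 33041 = 19 · 37 · 47; 31939 = 19 · 41²
gcd takes min exponent of each prime: 19 = 19

19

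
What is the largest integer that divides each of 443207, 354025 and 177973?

17

443207 = 17 · 29² · 31; 354025 = 5² · 7² · 17²; 177973 = 17 · 19² · 29
gcd takes min exponent of each prime: 17 = 17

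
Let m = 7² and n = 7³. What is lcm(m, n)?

max exponent per prime: 7³ = 343

343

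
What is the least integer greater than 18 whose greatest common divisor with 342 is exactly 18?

gcd(k, 342) = 18 forces 18 | k; write k = 18s. Then gcd(18s, 18·19) = 18·gcd(s, 19), so need gcd(s, 19) = 1.
18s > 18 gives s ≥ 2. The least s ≥ 2 coprime to 19 is 2, so k = 18·2 = 36.

36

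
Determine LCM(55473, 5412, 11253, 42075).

96473094300

55473 = 3 · 11 · 41²; 5412 = 2² · 3 · 11 · 41; 11253 = 3 · 11² · 31; 42075 = 3² · 5² · 11 · 17
lcm takes max exponent of each prime: 2² · 3² · 5² · 11² · 17 · 31 · 41² = 96473094300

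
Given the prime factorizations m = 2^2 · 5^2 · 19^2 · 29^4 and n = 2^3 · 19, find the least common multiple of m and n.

51065688200

max exponent per prime: 2^3 · 5^2 · 19^2 · 29^4 = 51065688200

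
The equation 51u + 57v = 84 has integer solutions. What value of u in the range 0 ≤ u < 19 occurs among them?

Reduce mod 57: 51u ≡ 84 (mod 57). With g = gcd(51, 57) = 3 dividing 84, divide through: 17u ≡ 28 (mod 19).
Since gcd(17, 19) = 1, u ≡ 28·(17)⁻¹ ≡ 5 (mod 19). Smallest non-negative: 5.

5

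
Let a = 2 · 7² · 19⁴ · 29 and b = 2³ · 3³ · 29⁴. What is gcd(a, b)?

58

min exponent per shared prime: 2 · 29 = 58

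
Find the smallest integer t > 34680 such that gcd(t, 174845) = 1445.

36125

gcd(t, 174845) = 1445 forces 1445 | t; write t = 1445s. Then gcd(1445s, 1445·121) = 1445·gcd(s, 121), so need gcd(s, 121) = 1.
1445s > 34680 gives s ≥ 25. The least s ≥ 25 coprime to 121 is 25, so t = 1445·25 = 36125.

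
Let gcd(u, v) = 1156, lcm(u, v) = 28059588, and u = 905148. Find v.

35836

Using uv = gcd(u,v)·lcm(u,v) = 1156·28059588 = 32436883728, we get v = 32436883728/905148 = 35836.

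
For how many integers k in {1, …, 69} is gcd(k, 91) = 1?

55

91 = 7·13. Inclusion–exclusion on these primes:
69 − ⌊69/7⌋ − ⌊69/13⌋ + ⌊69/91⌋ = 55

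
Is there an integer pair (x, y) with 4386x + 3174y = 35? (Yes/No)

gcd(4386, 3174): 4386 = 1·3174 + 1212; 3174 = 2·1212 + 750; 1212 = 1·750 + 462; 750 = 1·462 + 288; 462 = 1·288 + 174; 288 = 1·174 + 114; 174 = 1·114 + 60; 114 = 1·60 + 54; 60 = 1·54 + 6; 54 = 9·6 + 0 → 6
6 does not divide 35, so a solution does not exist.

No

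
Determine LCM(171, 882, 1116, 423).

48832812

lcm(171, 882) = 171·882/gcd = 150822/9 = 16758
lcm(16758, 1116) = 16758·1116/gcd = 18701928/18 = 1038996
lcm(1038996, 423) = 1038996·423/gcd = 439495308/9 = 48832812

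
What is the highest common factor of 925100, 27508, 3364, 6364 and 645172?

4

gcd(925100, 27508): 925100 = 33·27508 + 17336; 27508 = 1·17336 + 10172; 17336 = 1·10172 + 7164; 10172 = 1·7164 + 3008; 7164 = 2·3008 + 1148; 3008 = 2·1148 + 712; 1148 = 1·712 + 436; 712 = 1·436 + 276; 436 = 1·276 + 160; 276 = 1·160 + 116; 160 = 1·116 + 44; 116 = 2·44 + 28; 44 = 1·28 + 16; 28 = 1·16 + 12; 16 = 1·12 + 4; 12 = 3·4 + 0 → 4
gcd(4, 3364): 3364 = 841·4 + 0 → 4
gcd(4, 6364): 6364 = 1591·4 + 0 → 4
gcd(4, 645172): 645172 = 161293·4 + 0 → 4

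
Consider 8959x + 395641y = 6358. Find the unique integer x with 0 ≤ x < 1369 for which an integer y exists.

gcd(8959, 395641) = 289 (Euclid: 395641 = 44·8959 + 1445; 8959 = 6·1445 + 289; 1445 = 5·289 + 0), and 289 | 6358.
Extended Euclid: 8959·(265) + 395641·(-6) = 289. Scale by 22: x₀ = 5830.
General solution x = x₀ + 1369t; reducing mod 1369 gives x = 354 (and y = -8).

354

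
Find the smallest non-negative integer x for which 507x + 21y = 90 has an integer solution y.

gcd(507, 21) = 3 (Euclid: 507 = 24·21 + 3; 21 = 7·3 + 0), and 3 | 90.
Extended Euclid: 507·(1) + 21·(-24) = 3. Scale by 30: x₀ = 30.
General solution x = x₀ + 7t; reducing mod 7 gives x = 2 (and y = -44).

2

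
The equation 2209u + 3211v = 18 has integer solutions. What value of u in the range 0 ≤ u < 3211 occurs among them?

Euclid: 3211 = 1·2209 + 1002; 2209 = 2·1002 + 205; 1002 = 4·205 + 182; 205 = 1·182 + 23; 182 = 7·23 + 21; 23 = 1·21 + 2; 21 = 10·2 + 1; 2 = 2·1 + 0 → gcd = 1; 18 = 1·18.
Back-substitution yields 2209·(-1535) + 3211·(1056) = 1, so one solution is u = -1535·18 = -27630, v = 1056·18 = 19008.
Solutions in u differ by 3211/1 = 3211; the one in [0, 3211) is -27630 mod 3211 = 1269.

1269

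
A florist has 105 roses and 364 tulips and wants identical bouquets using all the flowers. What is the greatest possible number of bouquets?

Euclid: 364 = 3·105 + 49; 105 = 2·49 + 7; 49 = 7·7 + 0. Last nonzero remainder: 7.

7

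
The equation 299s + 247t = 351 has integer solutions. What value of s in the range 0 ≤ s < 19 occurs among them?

2

gcd(299, 247) = 13 (Euclid: 299 = 1·247 + 52; 247 = 4·52 + 39; 52 = 1·39 + 13; 39 = 3·13 + 0), and 13 | 351.
Extended Euclid: 299·(5) + 247·(-6) = 13. Scale by 27: s₀ = 135.
General solution s = s₀ + 19k; reducing mod 19 gives s = 2 (and t = -1).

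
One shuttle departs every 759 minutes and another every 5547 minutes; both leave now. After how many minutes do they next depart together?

1403391

759 = 3 · 11 · 23; 5547 = 3 · 43²
max exponents: 3 · 11 · 23 · 43² = 1403391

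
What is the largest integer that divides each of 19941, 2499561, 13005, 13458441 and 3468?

867

gcd(19941, 2499561): 2499561 = 125·19941 + 6936; 19941 = 2·6936 + 6069; 6936 = 1·6069 + 867; 6069 = 7·867 + 0 → 867
gcd(867, 13005): 13005 = 15·867 + 0 → 867
gcd(867, 13458441): 13458441 = 15523·867 + 0 → 867
gcd(867, 3468): 3468 = 4·867 + 0 → 867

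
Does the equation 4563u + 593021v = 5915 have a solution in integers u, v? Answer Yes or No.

gcd(4563, 593021): 593021 = 129·4563 + 4394; 4563 = 1·4394 + 169; 4394 = 26·169 + 0 → 169
169 divides 5915, so a solution exists.

Yes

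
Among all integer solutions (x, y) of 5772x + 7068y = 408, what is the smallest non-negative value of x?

316

Euclid: 7068 = 1·5772 + 1296; 5772 = 4·1296 + 588; 1296 = 2·588 + 120; 588 = 4·120 + 108; 120 = 1·108 + 12; 108 = 9·12 + 0 → gcd = 12; 408 = 12·34.
Back-substitution yields 5772·(-60) + 7068·(49) = 12, so one solution is x = -60·34 = -2040, y = 49·34 = 1666.
Solutions in x differ by 7068/12 = 589; the one in [0, 589) is -2040 mod 589 = 316.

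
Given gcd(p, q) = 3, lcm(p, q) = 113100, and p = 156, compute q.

p·q = gcd·lcm = 3·113100 = 339300, so q = 339300/156 = 2175.

2175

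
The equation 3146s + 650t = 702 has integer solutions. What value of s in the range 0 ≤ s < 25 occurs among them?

Euclid: 3146 = 4·650 + 546; 650 = 1·546 + 104; 546 = 5·104 + 26; 104 = 4·26 + 0 → gcd = 26; 702 = 26·27.
Back-substitution yields 3146·(6) + 650·(-29) = 26, so one solution is s = 6·27 = 162, t = -29·27 = -783.
Solutions in s differ by 650/26 = 25; the one in [0, 25) is 162 mod 25 = 12.

12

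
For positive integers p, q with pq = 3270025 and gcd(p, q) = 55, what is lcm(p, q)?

gcd·lcm = product, so lcm = 3270025/55 = 59455.

59455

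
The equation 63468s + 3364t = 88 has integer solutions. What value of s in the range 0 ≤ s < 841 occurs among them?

165

Reduce mod 3364: 63468s ≡ 88 (mod 3364). With g = gcd(63468, 3364) = 4 dividing 88, divide through: 15867s ≡ 22 (mod 841).
Since gcd(15867, 841) = 1, s ≡ 22·(15867)⁻¹ ≡ 165 (mod 841). Smallest non-negative: 165.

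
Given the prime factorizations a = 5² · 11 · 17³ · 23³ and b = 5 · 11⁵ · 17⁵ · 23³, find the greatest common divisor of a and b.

3287705905

min exponent per shared prime: 5 · 11 · 17³ · 23³ = 3287705905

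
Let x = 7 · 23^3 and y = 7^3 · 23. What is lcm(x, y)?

max exponent per prime: 7^3 · 23^3 = 4173281

4173281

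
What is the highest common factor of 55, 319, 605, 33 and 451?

55 = 5 · 11; 319 = 11 · 29; 605 = 5 · 11²; 33 = 3 · 11; 451 = 11 · 41
gcd takes min exponent of each prime: 11 = 11

11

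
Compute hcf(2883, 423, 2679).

gcd(2883, 423): 2883 = 6·423 + 345; 423 = 1·345 + 78; 345 = 4·78 + 33; 78 = 2·33 + 12; 33 = 2·12 + 9; 12 = 1·9 + 3; 9 = 3·3 + 0 → 3
gcd(3, 2679): 2679 = 893·3 + 0 → 3

3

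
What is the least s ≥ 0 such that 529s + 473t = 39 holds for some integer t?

347

gcd(529, 473) = 1 (Euclid: 529 = 1·473 + 56; 473 = 8·56 + 25; 56 = 2·25 + 6; 25 = 4·6 + 1; 6 = 6·1 + 0), and 1 | 39.
Extended Euclid: 529·(-76) + 473·(85) = 1. Scale by 39: s₀ = -2964.
General solution s = s₀ + 473k; reducing mod 473 gives s = 347 (and t = -388).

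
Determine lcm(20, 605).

2420

gcd first: 605 = 30·20 + 5; 20 = 4·5 + 0 → gcd = 5
lcm = 20·605/gcd = 12100/5 = 2420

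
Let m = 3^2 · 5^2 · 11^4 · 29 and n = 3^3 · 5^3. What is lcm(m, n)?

1432987875

max exponent per prime: 3^3 · 5^3 · 11^4 · 29 = 1432987875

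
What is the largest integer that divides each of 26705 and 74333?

49

Euclid: 74333 = 2·26705 + 20923; 26705 = 1·20923 + 5782; 20923 = 3·5782 + 3577; 5782 = 1·3577 + 2205; 3577 = 1·2205 + 1372; 2205 = 1·1372 + 833; 1372 = 1·833 + 539; 833 = 1·539 + 294; 539 = 1·294 + 245; 294 = 1·245 + 49; 245 = 5·49 + 0. Last nonzero remainder: 49.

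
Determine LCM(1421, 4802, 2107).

5988094

1421 = 7² · 29; 4802 = 2 · 7⁴; 2107 = 7² · 43
lcm takes max exponent of each prime: 2 · 7⁴ · 29 · 43 = 5988094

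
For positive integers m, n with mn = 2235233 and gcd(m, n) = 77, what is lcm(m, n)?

29029

For any two positive integers, gcd × lcm equals their product. Hence lcm = 2235233 / 77 = 29029.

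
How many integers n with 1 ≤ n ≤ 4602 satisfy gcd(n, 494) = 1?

Prime factors of 494: 2, 13, 19. Count integers ≤ 4602 divisible by none of them.
By inclusion–exclusion: 4602 − ⌊4602/2⌋ − ⌊4602/13⌋ − ⌊4602/19⌋ + ⌊4602/26⌋ + ⌊4602/38⌋ + ⌊4602/247⌋ − ⌊4602/494⌋ = 2012.

2012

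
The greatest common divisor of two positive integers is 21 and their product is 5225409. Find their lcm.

248829

For any two positive integers, gcd × lcm equals their product. Hence lcm = 5225409 / 21 = 248829.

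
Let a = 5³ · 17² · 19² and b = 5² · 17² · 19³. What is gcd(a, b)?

min exponent per shared prime: 5² · 17² · 19² = 2608225

2608225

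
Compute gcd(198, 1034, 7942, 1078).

22

198 = 2 · 3² · 11; 1034 = 2 · 11 · 47; 7942 = 2 · 11 · 19²; 1078 = 2 · 7² · 11
gcd takes min exponent of each prime: 2 · 11 = 22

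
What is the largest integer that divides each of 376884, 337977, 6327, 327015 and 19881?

9

gcd(376884, 337977): 376884 = 1·337977 + 38907; 337977 = 8·38907 + 26721; 38907 = 1·26721 + 12186; 26721 = 2·12186 + 2349; 12186 = 5·2349 + 441; 2349 = 5·441 + 144; 441 = 3·144 + 9; 144 = 16·9 + 0 → 9
gcd(9, 6327): 6327 = 703·9 + 0 → 9
gcd(9, 327015): 327015 = 36335·9 + 0 → 9
gcd(9, 19881): 19881 = 2209·9 + 0 → 9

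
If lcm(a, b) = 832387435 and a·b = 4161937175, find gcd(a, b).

gcd·lcm = product, so gcd = 4161937175/832387435 = 5.

5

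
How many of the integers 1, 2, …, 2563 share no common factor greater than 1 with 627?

Prime factors of 627: 3, 11, 19. Count integers ≤ 2563 divisible by none of them.
By inclusion–exclusion: 2563 − ⌊2563/3⌋ − ⌊2563/11⌋ − ⌊2563/19⌋ + ⌊2563/33⌋ + ⌊2563/57⌋ + ⌊2563/209⌋ − ⌊2563/627⌋ = 1471.

1471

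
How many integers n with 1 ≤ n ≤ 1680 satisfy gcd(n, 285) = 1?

285 = 3·5·19. Inclusion–exclusion on these primes:
1680 − ⌊1680/3⌋ − ⌊1680/5⌋ − ⌊1680/19⌋ + ⌊1680/15⌋ + ⌊1680/57⌋ + ⌊1680/95⌋ − ⌊1680/285⌋ = 849

849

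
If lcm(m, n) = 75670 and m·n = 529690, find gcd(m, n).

From gcd × lcm = mn: gcd = 529690 / 75670 = 7.

7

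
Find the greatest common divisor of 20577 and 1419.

Euclid: 20577 = 14·1419 + 711; 1419 = 1·711 + 708; 711 = 1·708 + 3; 708 = 236·3 + 0. Last nonzero remainder: 3.

3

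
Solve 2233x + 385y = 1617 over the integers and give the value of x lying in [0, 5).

Euclid: 2233 = 5·385 + 308; 385 = 1·308 + 77; 308 = 4·77 + 0 → gcd = 77; 1617 = 77·21.
Back-substitution yields 2233·(-1) + 385·(6) = 77, so one solution is x = -1·21 = -21, y = 6·21 = 126.
Solutions in x differ by 385/77 = 5; the one in [0, 5) is -21 mod 5 = 4.

4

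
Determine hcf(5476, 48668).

5476 = 2² · 37²
48668 = 2² · 23³
Common: 2² = 4

4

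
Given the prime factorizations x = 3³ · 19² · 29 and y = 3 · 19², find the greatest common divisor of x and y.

1083

min exponent per shared prime: 3 · 19² = 1083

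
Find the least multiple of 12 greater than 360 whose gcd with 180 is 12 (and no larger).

Multiples of 12 above 360: 12·31, 12·32, … . Need the cofactor coprime to 180/12 = 15.
Checking s = 31, 32, … the first with gcd(s, 15) = 1 is s = 31, giving 372.

372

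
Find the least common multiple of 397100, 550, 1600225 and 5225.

397100 = 2² · 5² · 11 · 19²; 550 = 2 · 5² · 11; 1600225 = 5² · 11² · 23²; 5225 = 5² · 11 · 19
lcm takes max exponent of each prime: 2² · 5² · 11² · 19² · 23² = 2310724900

2310724900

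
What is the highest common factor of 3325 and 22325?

3325 = 5² · 7 · 19
22325 = 5² · 19 · 47
Common: 5² · 19 = 475

475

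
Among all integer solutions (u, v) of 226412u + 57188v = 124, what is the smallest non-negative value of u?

Euclid: 226412 = 3·57188 + 54848; 57188 = 1·54848 + 2340; 54848 = 23·2340 + 1028; 2340 = 2·1028 + 284; 1028 = 3·284 + 176; 284 = 1·176 + 108; 176 = 1·108 + 68; 108 = 1·68 + 40; 68 = 1·40 + 28; 40 = 1·28 + 12; 28 = 2·12 + 4; 12 = 3·4 + 0 → gcd = 4; 124 = 4·31.
Back-substitution yields 226412·(4228) + 57188·(-16739) = 4, so one solution is u = 4228·31 = 131068, v = -16739·31 = -518909.
Solutions in u differ by 57188/4 = 14297; the one in [0, 14297) is 131068 mod 14297 = 2395.

2395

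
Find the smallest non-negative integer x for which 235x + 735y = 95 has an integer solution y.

gcd(235, 735) = 5 (Euclid: 735 = 3·235 + 30; 235 = 7·30 + 25; 30 = 1·25 + 5; 25 = 5·5 + 0), and 5 | 95.
Extended Euclid: 235·(-25) + 735·(8) = 5. Scale by 19: x₀ = -475.
General solution x = x₀ + 147t; reducing mod 147 gives x = 113 (and y = -36).

113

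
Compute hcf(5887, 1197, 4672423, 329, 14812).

gcd(5887, 1197): 5887 = 4·1197 + 1099; 1197 = 1·1099 + 98; 1099 = 11·98 + 21; 98 = 4·21 + 14; 21 = 1·14 + 7; 14 = 2·7 + 0 → 7
gcd(7, 4672423): 4672423 = 667489·7 + 0 → 7
gcd(7, 329): 329 = 47·7 + 0 → 7
gcd(7, 14812): 14812 = 2116·7 + 0 → 7

7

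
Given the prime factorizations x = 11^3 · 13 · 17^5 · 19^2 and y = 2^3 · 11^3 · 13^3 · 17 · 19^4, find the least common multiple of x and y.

4328696231973888632

max exponent per prime: 2^3 · 11^3 · 13^3 · 17^5 · 19^4 = 4328696231973888632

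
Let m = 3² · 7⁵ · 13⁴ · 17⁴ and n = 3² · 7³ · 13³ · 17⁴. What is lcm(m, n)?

max exponent per prime: 3² · 7⁵ · 13⁴ · 17⁴ = 360829307013903

360829307013903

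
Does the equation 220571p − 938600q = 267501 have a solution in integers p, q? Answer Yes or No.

gcd(220571, 938600): 938600 = 4·220571 + 56316; 220571 = 3·56316 + 51623; 56316 = 1·51623 + 4693; 51623 = 11·4693 + 0 → 4693
4693 divides 267501, so a solution exists.

Yes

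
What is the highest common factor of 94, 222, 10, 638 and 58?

2

94 = 2 · 47; 222 = 2 · 3 · 37; 10 = 2 · 5; 638 = 2 · 11 · 29; 58 = 2 · 29
gcd takes min exponent of each prime: 2 = 2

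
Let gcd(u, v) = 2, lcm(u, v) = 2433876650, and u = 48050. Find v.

Using uv = gcd(u,v)·lcm(u,v) = 2·2433876650 = 4867753300, we get v = 4867753300/48050 = 101306.

101306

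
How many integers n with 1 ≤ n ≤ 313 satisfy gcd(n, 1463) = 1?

232

Prime factors of 1463: 7, 11, 19. Count integers ≤ 313 divisible by none of them.
By inclusion–exclusion: 313 − ⌊313/7⌋ − ⌊313/11⌋ − ⌊313/19⌋ + ⌊313/77⌋ + ⌊313/133⌋ + ⌊313/209⌋ − ⌊313/1463⌋ = 232.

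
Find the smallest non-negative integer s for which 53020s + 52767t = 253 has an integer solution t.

Euclid: 53020 = 1·52767 + 253; 52767 = 208·253 + 143; 253 = 1·143 + 110; 143 = 1·110 + 33; 110 = 3·33 + 11; 33 = 3·11 + 0 → gcd = 11; 253 = 11·23.
Back-substitution yields 53020·(1460) + 52767·(-1467) = 11, so one solution is s = 1460·23 = 33580, t = -1467·23 = -33741.
Solutions in s differ by 52767/11 = 4797; the one in [0, 4797) is 33580 mod 4797 = 1.

1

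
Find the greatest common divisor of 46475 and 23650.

46475 = 5² · 11 · 13²
23650 = 2 · 5² · 11 · 43
Common: 5² · 11 = 275

275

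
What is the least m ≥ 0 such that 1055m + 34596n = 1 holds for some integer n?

Reduce mod 34596: 1055m ≡ 1 (mod 34596). With g = gcd(1055, 34596) = 1 dividing 1, divide through: 1055m ≡ 1 (mod 34596).
Since gcd(1055, 34596) = 1, m ≡ 1·(1055)⁻¹ ≡ 18167 (mod 34596). Smallest non-negative: 18167.

18167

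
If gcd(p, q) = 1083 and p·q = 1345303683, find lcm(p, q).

1242201

For any two positive integers, gcd × lcm equals their product. Hence lcm = 1345303683 / 1083 = 1242201.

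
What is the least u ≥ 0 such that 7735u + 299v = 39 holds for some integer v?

Euclid: 7735 = 25·299 + 260; 299 = 1·260 + 39; 260 = 6·39 + 26; 39 = 1·26 + 13; 26 = 2·13 + 0 → gcd = 13; 39 = 13·3.
Back-substitution yields 7735·(-8) + 299·(207) = 13, so one solution is u = -8·3 = -24, v = 207·3 = 621.
Solutions in u differ by 299/13 = 23; the one in [0, 23) is -24 mod 23 = 22.

22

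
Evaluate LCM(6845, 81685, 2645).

6845 = 5 · 37²; 81685 = 5 · 17 · 31²; 2645 = 5 · 23²
lcm takes max exponent of each prime: 5 · 17 · 23² · 31² · 37² = 59156358685

59156358685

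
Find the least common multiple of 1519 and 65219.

1519 = 7² · 31; 65219 = 7² · 11³
max exponents: 7² · 11³ · 31 = 2021789

2021789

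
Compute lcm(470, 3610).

470 = 2 · 5 · 47; 3610 = 2 · 5 · 19²
max exponents: 2 · 5 · 19² · 47 = 169670

169670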